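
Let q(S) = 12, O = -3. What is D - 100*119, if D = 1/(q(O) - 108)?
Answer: -1142401/96 ≈ -11900.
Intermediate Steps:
D = -1/96 (D = 1/(12 - 108) = 1/(-96) = -1/96 ≈ -0.010417)
D - 100*119 = -1/96 - 100*119 = -1/96 - 11900 = -1142401/96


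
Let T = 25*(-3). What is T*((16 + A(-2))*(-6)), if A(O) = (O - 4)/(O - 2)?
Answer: 7875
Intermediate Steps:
A(O) = (-4 + O)/(-2 + O)
T = -75
T*((16 + A(-2))*(-6)) = -75*(16 + (-4 - 2)/(-2 - 2))*(-6) = -75*(16 - 6/(-4))*(-6) = -75*(16 - ¼*(-6))*(-6) = -75*(16 + 3/2)*(-6) = -2625*(-6)/2 = -75*(-105) = 7875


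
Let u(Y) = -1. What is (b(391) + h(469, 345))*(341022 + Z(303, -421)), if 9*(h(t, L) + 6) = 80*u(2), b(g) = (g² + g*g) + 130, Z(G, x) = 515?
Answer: 940215158078/9 ≈ 1.0447e+11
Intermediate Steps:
b(g) = 130 + 2*g² (b(g) = (g² + g²) + 130 = 2*g² + 130 = 130 + 2*g²)
h(t, L) = -134/9 (h(t, L) = -6 + (80*(-1))/9 = -6 + (⅑)*(-80) = -6 - 80/9 = -134/9)
(b(391) + h(469, 345))*(341022 + Z(303, -421)) = ((130 + 2*391²) - 134/9)*(341022 + 515) = ((130 + 2*152881) - 134/9)*341537 = ((130 + 305762) - 134/9)*341537 = (305892 - 134/9)*341537 = (2752894/9)*341537 = 940215158078/9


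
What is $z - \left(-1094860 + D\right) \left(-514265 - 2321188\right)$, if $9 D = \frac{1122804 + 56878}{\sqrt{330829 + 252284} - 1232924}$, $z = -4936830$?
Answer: $- \frac{14157138357076249283642858}{4560303019989} - \frac{1114977621982 \sqrt{583113}}{4560303019989} \approx -3.1044 \cdot 10^{12}$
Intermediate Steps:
$D = \frac{1179682}{9 \left(-1232924 + \sqrt{583113}\right)}$ ($D = \frac{\left(1122804 + 56878\right) \frac{1}{\sqrt{330829 + 252284} - 1232924}}{9} = \frac{1179682 \frac{1}{\sqrt{583113} - 1232924}}{9} = \frac{1179682 \frac{1}{-1232924 + \sqrt{583113}}}{9} = \frac{1179682}{9 \left(-1232924 + \sqrt{583113}\right)} \approx -0.10638$)
$z - \left(-1094860 + D\right) \left(-514265 - 2321188\right) = -4936830 - \left(-1094860 - \left(\frac{1454458250168}{13680909059967} + \frac{1179682 \sqrt{583113}}{13680909059967}\right)\right) \left(-514265 - 2321188\right) = -4936830 - \left(- \frac{14978681547853719788}{13680909059967} - \frac{1179682 \sqrt{583113}}{13680909059967}\right) \left(-2835453\right) = -4936830 - \left(\frac{14157115843635491111347988}{4560303019989} + \frac{1114977621982 \sqrt{583113}}{4560303019989}\right) = - \frac{14157138357076249283642858}{4560303019989} - \frac{1114977621982 \sqrt{583113}}{4560303019989}$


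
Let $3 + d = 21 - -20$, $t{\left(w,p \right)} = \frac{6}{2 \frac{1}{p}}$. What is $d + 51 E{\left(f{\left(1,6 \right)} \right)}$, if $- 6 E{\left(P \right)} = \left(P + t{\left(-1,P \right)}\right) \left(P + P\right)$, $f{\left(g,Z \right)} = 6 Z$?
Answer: $-88090$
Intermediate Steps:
$t{\left(w,p \right)} = 3 p$ ($t{\left(w,p \right)} = 6 \frac{p}{2} = 3 p$)
$d = 38$ ($d = -3 + \left(21 - -20\right) = -3 + \left(21 + 20\right) = -3 + 41 = 38$)
$E{\left(P \right)} = - \frac{4 P^{2}}{3}$ ($E{\left(P \right)} = - \frac{\left(P + 3 P\right) \left(P + P\right)}{6} = - \frac{4 P 2 P}{6} = - \frac{8 P^{2}}{6} = - \frac{4 P^{2}}{3}$)
$d + 51 E{\left(f{\left(1,6 \right)} \right)} = 38 + 51 \left(- \frac{4 \left(6 \cdot 6\right)^{2}}{3}\right) = 38 + 51 \left(- \frac{4 \cdot 36^{2}}{3}\right) = 38 + 51 \left(\left(- \frac{4}{3}\right) 1296\right) = 38 + 51 \left(-1728\right) = 38 - 88128 = -88090$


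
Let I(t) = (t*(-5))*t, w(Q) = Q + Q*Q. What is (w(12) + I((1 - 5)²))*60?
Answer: -67440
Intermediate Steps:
w(Q) = Q + Q²
I(t) = -5*t² (I(t) = (-5*t)*t = -5*t²)
(w(12) + I((1 - 5)²))*60 = (12*(1 + 12) - 5*(1 - 5)⁴)*60 = (12*13 - 5*((-4)²)²)*60 = (156 - 5*16²)*60 = (156 - 5*256)*60 = (156 - 1280)*60 = -1124*60 = -67440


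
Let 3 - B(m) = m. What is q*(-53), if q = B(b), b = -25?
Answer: -1484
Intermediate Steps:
B(m) = 3 - m
q = 28 (q = 3 - 1*(-25) = 3 + 25 = 28)
q*(-53) = 28*(-53) = -1484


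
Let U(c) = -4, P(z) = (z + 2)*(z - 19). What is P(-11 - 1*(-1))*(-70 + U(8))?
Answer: -17168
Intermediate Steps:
P(z) = (-19 + z)*(2 + z) (P(z) = (2 + z)*(-19 + z) = (-19 + z)*(2 + z))
P(-11 - 1*(-1))*(-70 + U(8)) = (-38 + (-11 - 1*(-1))² - 17*(-11 - 1*(-1)))*(-70 - 4) = (-38 + (-11 + 1)² - 17*(-11 + 1))*(-74) = (-38 + (-10)² - 17*(-10))*(-74) = (-38 + 100 + 170)*(-74) = 232*(-74) = -17168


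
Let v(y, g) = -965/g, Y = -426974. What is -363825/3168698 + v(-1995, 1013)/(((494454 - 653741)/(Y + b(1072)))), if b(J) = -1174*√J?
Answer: -1364304328238255/511293919504238 - 4531640*√67/161357731 ≈ -2.8982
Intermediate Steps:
-363825/3168698 + v(-1995, 1013)/(((494454 - 653741)/(Y + b(1072)))) = -363825/3168698 + (-965/1013)/(((494454 - 653741)/(-426974 - 4696*√67))) = -363825*1/3168698 + (-965*1/1013)/((-159287/(-426974 - 4696*√67))) = -363825/3168698 - (412029910/161357731 + 4531640*√67/161357731) = -363825/3168698 - 965*(426974/159287 + 4696*√67/159287)/1013 = -363825/3168698 + (-412029910/161357731 - 4531640*√67/161357731) = -1364304328238255/511293919504238 - 4531640*√67/161357731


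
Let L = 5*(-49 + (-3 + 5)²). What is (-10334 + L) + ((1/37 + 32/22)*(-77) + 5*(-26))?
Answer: -399714/37 ≈ -10803.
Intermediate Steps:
L = -225 (L = 5*(-49 + 2²) = 5*(-49 + 4) = 5*(-45) = -225)
(-10334 + L) + ((1/37 + 32/22)*(-77) + 5*(-26)) = (-10334 - 225) + ((1/37 + 32/22)*(-77) + 5*(-26)) = -10559 + ((1*(1/37) + 32*(1/22))*(-77) - 130) = -10559 + ((1/37 + 16/11)*(-77) - 130) = -10559 + ((603/407)*(-77) - 130) = -10559 + (-4221/37 - 130) = -10559 - 9031/37 = -399714/37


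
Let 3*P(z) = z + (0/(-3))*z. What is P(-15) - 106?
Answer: -111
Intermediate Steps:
P(z) = z/3 (P(z) = (z + (0/(-3))*z)/3 = (z + (0*(-⅓))*z)/3 = (z + 0*z)/3 = (z + 0)/3 = z/3)
P(-15) - 106 = (⅓)*(-15) - 106 = -5 - 106 = -111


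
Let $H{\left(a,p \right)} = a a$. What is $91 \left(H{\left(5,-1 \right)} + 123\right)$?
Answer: $13468$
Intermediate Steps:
$H{\left(a,p \right)} = a^{2}$
$91 \left(H{\left(5,-1 \right)} + 123\right) = 91 \left(5^{2} + 123\right) = 91 \left(25 + 123\right) = 91 \cdot 148 = 13468$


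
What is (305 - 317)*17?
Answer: -204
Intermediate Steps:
(305 - 317)*17 = -12*17 = -204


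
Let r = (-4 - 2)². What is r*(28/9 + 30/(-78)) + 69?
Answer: 2173/13 ≈ 167.15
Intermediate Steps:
r = 36 (r = (-6)² = 36)
r*(28/9 + 30/(-78)) + 69 = 36*(28/9 + 30/(-78)) + 69 = 36*(28*(⅑) + 30*(-1/78)) + 69 = 36*(28/9 - 5/13) + 69 = 36*(319/117) + 69 = 1276/13 + 69 = 2173/13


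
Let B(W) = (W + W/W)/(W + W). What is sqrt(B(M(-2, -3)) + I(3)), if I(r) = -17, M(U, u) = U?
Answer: I*sqrt(67)/2 ≈ 4.0927*I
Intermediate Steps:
B(W) = (1 + W)/(2*W) (B(W) = (W + 1)/((2*W)) = (1 + W)*(1/(2*W)) = (1 + W)/(2*W))
sqrt(B(M(-2, -3)) + I(3)) = sqrt((1/2)*(1 - 2)/(-2) - 17) = sqrt((1/2)*(-1/2)*(-1) - 17) = sqrt(1/4 - 17) = sqrt(-67/4) = I*sqrt(67)/2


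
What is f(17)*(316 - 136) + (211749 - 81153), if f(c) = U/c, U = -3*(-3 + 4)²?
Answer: 2219592/17 ≈ 1.3056e+5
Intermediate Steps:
U = -3 (U = -3*1² = -3*1 = -3)
f(c) = -3/c
f(17)*(316 - 136) + (211749 - 81153) = (-3/17)*(316 - 136) + (211749 - 81153) = -3*1/17*180 + 130596 = -3/17*180 + 130596 = -540/17 + 130596 = 2219592/17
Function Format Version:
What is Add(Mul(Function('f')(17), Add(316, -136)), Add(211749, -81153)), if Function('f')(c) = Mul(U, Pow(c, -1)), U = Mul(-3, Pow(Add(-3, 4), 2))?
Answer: Rational(2219592, 17) ≈ 1.3056e+5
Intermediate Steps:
U = -3 (U = Mul(-3, Pow(1, 2)) = Mul(-3, 1) = -3)
Function('f')(c) = Mul(-3, Pow(c, -1))
Add(Mul(Function('f')(17), Add(316, -136)), Add(211749, -81153)) = Add(Mul(Mul(-3, Pow(17, -1)), Add(316, -136)), Add(211749, -81153)) = Add(Mul(Mul(-3, Rational(1, 17)), 180), 130596) = Add(Mul(Rational(-3, 17), 180), 130596) = Add(Rational(-540, 17), 130596) = Rational(2219592, 17)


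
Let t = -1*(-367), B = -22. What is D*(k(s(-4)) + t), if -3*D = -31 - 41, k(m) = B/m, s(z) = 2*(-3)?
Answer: 8896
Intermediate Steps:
s(z) = -6
k(m) = -22/m
D = 24 (D = -(-31 - 41)/3 = -⅓*(-72) = 24)
t = 367
D*(k(s(-4)) + t) = 24*(-22/(-6) + 367) = 24*(-22*(-⅙) + 367) = 24*(11/3 + 367) = 24*(1112/3) = 8896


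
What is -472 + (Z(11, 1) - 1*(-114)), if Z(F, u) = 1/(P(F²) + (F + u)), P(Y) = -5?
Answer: -2505/7 ≈ -357.86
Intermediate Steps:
Z(F, u) = 1/(-5 + F + u) (Z(F, u) = 1/(-5 + (F + u)) = 1/(-5 + F + u))
-472 + (Z(11, 1) - 1*(-114)) = -472 + (1/(-5 + 11 + 1) - 1*(-114)) = -472 + (1/7 + 114) = -472 + (⅐ + 114) = -472 + 799/7 = -2505/7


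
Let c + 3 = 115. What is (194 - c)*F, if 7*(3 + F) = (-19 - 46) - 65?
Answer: -12382/7 ≈ -1768.9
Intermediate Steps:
c = 112 (c = -3 + 115 = 112)
F = -151/7 (F = -3 + ((-19 - 46) - 65)/7 = -3 + (-65 - 65)/7 = -3 + (⅐)*(-130) = -3 - 130/7 = -151/7 ≈ -21.571)
(194 - c)*F = (194 - 1*112)*(-151/7) = (194 - 112)*(-151/7) = 82*(-151/7) = -12382/7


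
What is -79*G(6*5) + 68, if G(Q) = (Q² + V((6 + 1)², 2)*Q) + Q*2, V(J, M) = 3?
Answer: -82882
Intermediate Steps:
G(Q) = Q² + 5*Q (G(Q) = (Q² + 3*Q) + Q*2 = (Q² + 3*Q) + 2*Q = Q² + 5*Q)
-79*G(6*5) + 68 = -79*6*5*(5 + 6*5) + 68 = -2370*(5 + 30) + 68 = -2370*35 + 68 = -79*1050 + 68 = -82950 + 68 = -82882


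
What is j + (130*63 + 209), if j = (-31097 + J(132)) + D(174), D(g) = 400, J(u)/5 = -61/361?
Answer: -8049883/361 ≈ -22299.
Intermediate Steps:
J(u) = -305/361 (J(u) = 5*(-61/361) = -305/361)
j = -11081922/361 (j = (-31097 - 305/361) + 400 = -11226322/361 + 400 = -11081922/361 ≈ -30698.)
j + (130*63 + 209) = -11081922/361 + (130*63 + 209) = -11081922/361 + (8190 + 209) = -11081922/361 + 8399 = -8049883/361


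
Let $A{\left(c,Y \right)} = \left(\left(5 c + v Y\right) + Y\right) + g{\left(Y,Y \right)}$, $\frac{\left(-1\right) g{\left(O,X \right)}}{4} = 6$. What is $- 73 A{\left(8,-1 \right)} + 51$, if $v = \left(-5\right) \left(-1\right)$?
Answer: $-679$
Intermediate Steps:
$g{\left(O,X \right)} = -24$ ($g{\left(O,X \right)} = \left(-4\right) 6 = -24$)
$v = 5$
$A{\left(c,Y \right)} = -24 + 5 c + 6 Y$ ($A{\left(c,Y \right)} = \left(\left(5 c + 5 Y\right) + Y\right) - 24 = \left(\left(5 Y + 5 c\right) + Y\right) - 24 = \left(5 c + 6 Y\right) - 24 = -24 + 5 c + 6 Y$)
$- 73 A{\left(8,-1 \right)} + 51 = - 73 \left(-24 + 5 \cdot 8 + 6 \left(-1\right)\right) + 51 = - 73 \left(-24 + 40 - 6\right) + 51 = \left(-73\right) 10 + 51 = -730 + 51 = -679$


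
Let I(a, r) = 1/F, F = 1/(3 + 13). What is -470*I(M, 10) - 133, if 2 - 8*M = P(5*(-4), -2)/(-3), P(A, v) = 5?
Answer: -7653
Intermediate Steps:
F = 1/16 ≈ 0.062500
M = 11/24 (M = ¼ - 5/(8*(-3)) = ¼ - 5*(-1)/(8*3) = ¼ - ⅛*(-5/3) = ¼ + 5/24 = 11/24 ≈ 0.45833)
I(a, r) = 16 (I(a, r) = 1/(1/16) = 16)
-470*I(M, 10) - 133 = -470*16 - 133 = -7520 - 133 = -7653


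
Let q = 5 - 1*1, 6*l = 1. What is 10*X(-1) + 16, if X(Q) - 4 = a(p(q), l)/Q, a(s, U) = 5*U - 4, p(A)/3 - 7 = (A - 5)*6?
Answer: 263/3 ≈ 87.667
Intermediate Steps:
l = ⅙ (l = (⅙)*1 = ⅙ ≈ 0.16667)
q = 4 (q = 5 - 1 = 4)
p(A) = -69 + 18*A (p(A) = 21 + 3*((A - 5)*6) = 21 + 3*((-5 + A)*6) = 21 + 3*(-30 + 6*A) = 21 + (-90 + 18*A) = -69 + 18*A)
a(s, U) = -4 + 5*U
X(Q) = 4 - 19/(6*Q) (X(Q) = 4 + (-4 + 5*(⅙))/Q = 4 + (-4 + ⅚)/Q = 4 - 19/(6*Q))
10*X(-1) + 16 = 10*(4 - 19/6/(-1)) + 16 = 10*(4 - 19/6*(-1)) + 16 = 10*(4 + 19/6) + 16 = 10*(43/6) + 16 = 215/3 + 16 = 263/3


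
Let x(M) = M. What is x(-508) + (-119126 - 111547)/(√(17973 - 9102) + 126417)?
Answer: -2715878496595/5327083006 + 76891*√8871/5327083006 ≈ -509.82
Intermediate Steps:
x(-508) + (-119126 - 111547)/(√(17973 - 9102) + 126417) = -508 + (-119126 - 111547)/(√(17973 - 9102) + 126417) = -508 - 230673/(√8871 + 126417) = -508 - 230673/(126417 + √8871)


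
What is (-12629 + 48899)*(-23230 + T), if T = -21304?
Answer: -1615248180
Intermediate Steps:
(-12629 + 48899)*(-23230 + T) = (-12629 + 48899)*(-23230 - 21304) = 36270*(-44534) = -1615248180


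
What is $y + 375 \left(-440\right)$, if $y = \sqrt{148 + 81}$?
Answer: $-165000 + \sqrt{229} \approx -1.6499 \cdot 10^{5}$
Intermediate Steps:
$y = \sqrt{229} \approx 15.133$
$y + 375 \left(-440\right) = \sqrt{229} + 375 \left(-440\right) = \sqrt{229} - 165000 = -165000 + \sqrt{229}$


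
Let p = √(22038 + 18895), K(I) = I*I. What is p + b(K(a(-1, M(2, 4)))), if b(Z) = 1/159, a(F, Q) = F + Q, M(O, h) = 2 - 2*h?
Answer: 1/159 + √40933 ≈ 202.33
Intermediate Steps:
K(I) = I²
p = √40933 ≈ 202.32
b(Z) = 1/159
p + b(K(a(-1, M(2, 4)))) = √40933 + 1/159 = 1/159 + √40933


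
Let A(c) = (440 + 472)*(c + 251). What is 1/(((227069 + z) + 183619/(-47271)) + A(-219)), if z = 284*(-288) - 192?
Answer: 47271/8237686280 ≈ 5.7384e-6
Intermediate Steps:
z = -81984 (z = -81792 - 192 = -81984)
A(c) = 228912 + 912*c (A(c) = 912*(251 + c) = 228912 + 912*c)
1/(((227069 + z) + 183619/(-47271)) + A(-219)) = 1/(((227069 - 81984) + 183619/(-47271)) + (228912 + 912*(-219))) = 1/((145085 + 183619*(-1/47271)) + (228912 - 199728)) = 1/((145085 - 183619/47271) + 29184) = 1/(6858129416/47271 + 29184) = 1/(8237686280/47271) = 47271/8237686280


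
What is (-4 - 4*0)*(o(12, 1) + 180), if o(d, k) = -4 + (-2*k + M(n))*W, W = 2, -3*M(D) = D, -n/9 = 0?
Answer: -688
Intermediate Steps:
n = 0 (n = -9*0 = 0)
M(D) = -D/3
o(d, k) = -4 - 4*k (o(d, k) = -4 + (-2*k - ⅓*0)*2 = -4 + (-2*k + 0)*2 = -4 - 2*k*2 = -4 - 4*k)
(-4 - 4*0)*(o(12, 1) + 180) = (-4 - 4*0)*((-4 - 4*1) + 180) = (-4 + 0)*((-4 - 4) + 180) = -4*(-8 + 180) = -4*172 = -688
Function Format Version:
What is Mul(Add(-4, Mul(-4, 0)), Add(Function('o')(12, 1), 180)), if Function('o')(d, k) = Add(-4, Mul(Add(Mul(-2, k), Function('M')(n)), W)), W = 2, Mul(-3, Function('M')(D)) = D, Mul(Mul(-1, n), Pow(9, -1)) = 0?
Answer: -688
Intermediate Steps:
n = 0 (n = Mul(-9, 0) = 0)
Function('M')(D) = Mul(Rational(-1, 3), D)
Function('o')(d, k) = Add(-4, Mul(-4, k)) (Function('o')(d, k) = Add(-4, Mul(Add(Mul(-2, k), Mul(Rational(-1, 3), 0)), 2)) = Add(-4, Mul(Add(Mul(-2, k), 0), 2)) = Add(-4, Mul(Mul(-2, k), 2)) = Add(-4, Mul(-4, k)))
Mul(Add(-4, Mul(-4, 0)), Add(Function('o')(12, 1), 180)) = Mul(Add(-4, Mul(-4, 0)), Add(Add(-4, Mul(-4, 1)), 180)) = Mul(Add(-4, 0), Add(Add(-4, -4), 180)) = Mul(-4, Add(-8, 180)) = Mul(-4, 172) = -688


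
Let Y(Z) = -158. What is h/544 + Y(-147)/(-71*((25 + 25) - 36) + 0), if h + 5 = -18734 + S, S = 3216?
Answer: -7671955/270368 ≈ -28.376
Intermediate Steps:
h = -15523 (h = -5 + (-18734 + 3216) = -5 - 15518 = -15523)
h/544 + Y(-147)/(-71*((25 + 25) - 36) + 0) = -15523/544 - 158/(-71*((25 + 25) - 36) + 0) = -15523*1/544 - 158/(-71*(50 - 36) + 0) = -15523/544 - 158/(-71*14 + 0) = -15523/544 - 158/(-994 + 0) = -15523/544 - 158/(-994) = -15523/544 - 158*(-1/994) = -15523/544 + 79/497 = -7671955/270368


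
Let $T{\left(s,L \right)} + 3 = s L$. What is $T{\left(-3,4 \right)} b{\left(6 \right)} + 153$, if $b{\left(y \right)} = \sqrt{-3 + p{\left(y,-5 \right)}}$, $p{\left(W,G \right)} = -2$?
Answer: $153 - 15 i \sqrt{5} \approx 153.0 - 33.541 i$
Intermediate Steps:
$T{\left(s,L \right)} = -3 + L s$ ($T{\left(s,L \right)} = -3 + s L = -3 + L s$)
$b{\left(y \right)} = i \sqrt{5}$ ($b{\left(y \right)} = \sqrt{-3 - 2} = \sqrt{-5} = i \sqrt{5}$)
$T{\left(-3,4 \right)} b{\left(6 \right)} + 153 = \left(-3 + 4 \left(-3\right)\right) i \sqrt{5} + 153 = \left(-3 - 12\right) i \sqrt{5} + 153 = - 15 i \sqrt{5} + 153 = 153 - 15 i \sqrt{5}$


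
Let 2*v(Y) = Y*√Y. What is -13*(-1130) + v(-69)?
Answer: 14690 - 69*I*√69/2 ≈ 14690.0 - 286.58*I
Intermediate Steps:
v(Y) = Y^(3/2)/2 (v(Y) = (Y*√Y)/2 = Y^(3/2)/2)
-13*(-1130) + v(-69) = -13*(-1130) + (-69)^(3/2)/2 = 14690 + (-69*I*√69)/2 = 14690 - 69*I*√69/2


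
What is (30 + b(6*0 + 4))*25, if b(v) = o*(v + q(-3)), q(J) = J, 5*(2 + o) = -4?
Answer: 680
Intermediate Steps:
o = -14/5 (o = -2 + (⅕)*(-4) = -2 - ⅘ = -14/5 ≈ -2.8000)
b(v) = 42/5 - 14*v/5 (b(v) = -14*(v - 3)/5 = -14*(-3 + v)/5 = 42/5 - 14*v/5)
(30 + b(6*0 + 4))*25 = (30 + (42/5 - 14*(6*0 + 4)/5))*25 = (30 + (42/5 - 14*(0 + 4)/5))*25 = (30 + (42/5 - 14/5*4))*25 = (30 + (42/5 - 56/5))*25 = (30 - 14/5)*25 = (136/5)*25 = 680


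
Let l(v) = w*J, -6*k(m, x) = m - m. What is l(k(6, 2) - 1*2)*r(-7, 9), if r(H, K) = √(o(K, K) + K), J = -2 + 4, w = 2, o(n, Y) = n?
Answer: 12*√2 ≈ 16.971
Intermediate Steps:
k(m, x) = 0 (k(m, x) = -(m - m)/6 = -⅙*0 = 0)
J = 2
r(H, K) = √2*√K (r(H, K) = √(K + K) = √(2*K) = √2*√K)
l(v) = 4 (l(v) = 2*2 = 4)
l(k(6, 2) - 1*2)*r(-7, 9) = 4*(√2*√9) = 4*(√2*3) = 4*(3*√2) = 12*√2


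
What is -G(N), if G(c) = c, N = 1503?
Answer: -1503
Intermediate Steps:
-G(N) = -1*1503 = -1503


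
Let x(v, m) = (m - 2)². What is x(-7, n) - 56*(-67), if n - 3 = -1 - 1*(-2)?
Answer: 3756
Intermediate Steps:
n = 4 (n = 3 + (-1 - 1*(-2)) = 3 + (-1 + 2) = 3 + 1 = 4)
x(v, m) = (-2 + m)²
x(-7, n) - 56*(-67) = (-2 + 4)² - 56*(-67) = 2² + 3752 = 4 + 3752 = 3756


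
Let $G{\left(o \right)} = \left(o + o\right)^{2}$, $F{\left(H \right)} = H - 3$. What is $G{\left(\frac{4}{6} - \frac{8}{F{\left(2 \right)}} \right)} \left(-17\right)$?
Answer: $- \frac{45968}{9} \approx -5107.6$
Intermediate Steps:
$F{\left(H \right)} = -3 + H$
$G{\left(o \right)} = 4 o^{2}$ ($G{\left(o \right)} = \left(2 o\right)^{2} = 4 o^{2}$)
$G{\left(\frac{4}{6} - \frac{8}{F{\left(2 \right)}} \right)} \left(-17\right) = 4 \left(\frac{4}{6} - \frac{8}{-3 + 2}\right)^{2} \left(-17\right) = 4 \left(4 \cdot \frac{1}{6} - \frac{8}{-1}\right)^{2} \left(-17\right) = 4 \left(\frac{2}{3} - -8\right)^{2} \left(-17\right) = 4 \left(\frac{2}{3} + 8\right)^{2} \left(-17\right) = 4 \left(\frac{26}{3}\right)^{2} \left(-17\right) = 4 \cdot \frac{676}{9} \left(-17\right) = \frac{2704}{9} \left(-17\right) = - \frac{45968}{9}$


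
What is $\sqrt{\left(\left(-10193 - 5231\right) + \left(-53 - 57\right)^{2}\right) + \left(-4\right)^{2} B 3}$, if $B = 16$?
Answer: $6 i \sqrt{71} \approx 50.557 i$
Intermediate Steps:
$\sqrt{\left(\left(-10193 - 5231\right) + \left(-53 - 57\right)^{2}\right) + \left(-4\right)^{2} B 3} = \sqrt{\left(\left(-10193 - 5231\right) + \left(-53 - 57\right)^{2}\right) + \left(-4\right)^{2} \cdot 16 \cdot 3} = \sqrt{\left(-15424 + \left(-110\right)^{2}\right) + 16 \cdot 48} = \sqrt{\left(-15424 + 12100\right) + 768} = \sqrt{-3324 + 768} = \sqrt{-2556} = 6 i \sqrt{71}$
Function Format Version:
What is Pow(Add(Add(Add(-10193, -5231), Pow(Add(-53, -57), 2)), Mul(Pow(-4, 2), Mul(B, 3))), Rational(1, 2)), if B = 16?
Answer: Mul(6, I, Pow(71, Rational(1, 2))) ≈ Mul(50.557, I)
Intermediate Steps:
Pow(Add(Add(Add(-10193, -5231), Pow(Add(-53, -57), 2)), Mul(Pow(-4, 2), Mul(B, 3))), Rational(1, 2)) = Pow(Add(Add(Add(-10193, -5231), Pow(Add(-53, -57), 2)), Mul(Pow(-4, 2), Mul(16, 3))), Rational(1, 2)) = Pow(Add(Add(-15424, Pow(-110, 2)), Mul(16, 48)), Rational(1, 2)) = Pow(Add(Add(-15424, 12100), 768), Rational(1, 2)) = Pow(Add(-3324, 768), Rational(1, 2)) = Pow(-2556, Rational(1, 2)) = Mul(6, I, Pow(71, Rational(1, 2)))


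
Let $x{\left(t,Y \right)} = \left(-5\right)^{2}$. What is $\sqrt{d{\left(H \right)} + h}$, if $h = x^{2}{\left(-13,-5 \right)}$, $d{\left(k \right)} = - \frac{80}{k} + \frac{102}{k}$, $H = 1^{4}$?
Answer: $\sqrt{647} \approx 25.436$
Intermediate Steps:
$H = 1$
$d{\left(k \right)} = \frac{22}{k}$
$x{\left(t,Y \right)} = 25$
$h = 625$ ($h = 25^{2} = 625$)
$\sqrt{d{\left(H \right)} + h} = \sqrt{\frac{22}{1} + 625} = \sqrt{22 \cdot 1 + 625} = \sqrt{22 + 625} = \sqrt{647}$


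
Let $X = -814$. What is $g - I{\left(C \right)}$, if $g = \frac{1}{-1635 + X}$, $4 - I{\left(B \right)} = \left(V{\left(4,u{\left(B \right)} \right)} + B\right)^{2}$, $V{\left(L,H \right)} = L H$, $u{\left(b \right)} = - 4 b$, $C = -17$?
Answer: $\frac{159236428}{2449} \approx 65021.0$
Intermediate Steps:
$V{\left(L,H \right)} = H L$
$I{\left(B \right)} = 4 - 225 B^{2}$ ($I{\left(B \right)} = 4 - \left(- 4 B 4 + B\right)^{2} = 4 - \left(- 16 B + B\right)^{2} = 4 - \left(- 15 B\right)^{2} = 4 - 225 B^{2}$)
$g = - \frac{1}{2449}$ ($g = \frac{1}{-1635 - 814} = \frac{1}{-2449} = - \frac{1}{2449} \approx -0.00040833$)
$g - I{\left(C \right)} = - \frac{1}{2449} - \left(4 - 225 \left(-17\right)^{2}\right) = - \frac{1}{2449} - \left(4 - 65025\right) = - \frac{1}{2449} - -65021 = - \frac{1}{2449} + 65021 = \frac{159236428}{2449}$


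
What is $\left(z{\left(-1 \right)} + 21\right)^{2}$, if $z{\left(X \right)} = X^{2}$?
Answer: $484$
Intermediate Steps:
$\left(z{\left(-1 \right)} + 21\right)^{2} = \left(\left(-1\right)^{2} + 21\right)^{2} = \left(1 + 21\right)^{2} = 22^{2} = 484$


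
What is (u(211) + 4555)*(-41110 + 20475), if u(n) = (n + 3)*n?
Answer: -1025745215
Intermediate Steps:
u(n) = n*(3 + n) (u(n) = (3 + n)*n = n*(3 + n))
(u(211) + 4555)*(-41110 + 20475) = (211*(3 + 211) + 4555)*(-41110 + 20475) = (211*214 + 4555)*(-20635) = (45154 + 4555)*(-20635) = 49709*(-20635) = -1025745215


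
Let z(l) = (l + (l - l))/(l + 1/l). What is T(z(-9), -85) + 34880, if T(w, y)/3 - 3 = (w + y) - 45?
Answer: 2829161/82 ≈ 34502.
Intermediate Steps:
z(l) = l/(l + 1/l) (z(l) = (l + 0)/(l + 1/l) = l/(l + 1/l))
T(w, y) = -126 + 3*w + 3*y (T(w, y) = 9 + 3*((w + y) - 45) = 9 + 3*(-45 + w + y) = 9 + (-135 + 3*w + 3*y) = -126 + 3*w + 3*y)
T(z(-9), -85) + 34880 = (-126 + 3*((-9)²/(1 + (-9)²)) + 3*(-85)) + 34880 = (-126 + 3*(81/(1 + 81)) - 255) + 34880 = (-126 + 3*(81/82) - 255) + 34880 = (-126 + 243/82 - 255) + 34880 = -30999/82 + 34880 = 2829161/82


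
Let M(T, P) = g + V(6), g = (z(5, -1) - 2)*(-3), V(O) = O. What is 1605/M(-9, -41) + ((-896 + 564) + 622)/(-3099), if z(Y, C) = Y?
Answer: -1658255/3099 ≈ -535.09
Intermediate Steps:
g = -9 (g = (5 - 2)*(-3) = 3*(-3) = -9)
M(T, P) = -3 (M(T, P) = -9 + 6 = -3)
1605/M(-9, -41) + ((-896 + 564) + 622)/(-3099) = 1605/(-3) + ((-896 + 564) + 622)/(-3099) = 1605*(-⅓) + (-332 + 622)*(-1/3099) = -535 + 290*(-1/3099) = -535 - 290/3099 = -1658255/3099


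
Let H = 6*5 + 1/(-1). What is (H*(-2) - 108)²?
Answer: 27556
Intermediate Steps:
H = 29 (H = 30 - 1 = 29)
(H*(-2) - 108)² = (29*(-2) - 108)² = (-58 - 108)² = (-166)² = 27556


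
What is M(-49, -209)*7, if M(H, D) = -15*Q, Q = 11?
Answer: -1155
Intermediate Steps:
M(H, D) = -165 (M(H, D) = -15*11 = -165)
M(-49, -209)*7 = -165*7 = -1155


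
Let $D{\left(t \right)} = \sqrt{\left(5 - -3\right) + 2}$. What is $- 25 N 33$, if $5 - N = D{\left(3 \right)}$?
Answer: $-4125 + 825 \sqrt{10} \approx -1516.1$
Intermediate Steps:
$D{\left(t \right)} = \sqrt{10}$ ($D{\left(t \right)} = \sqrt{\left(5 + 3\right) + 2} = \sqrt{8 + 2} = \sqrt{10}$)
$N = 5 - \sqrt{10} \approx 1.8377$
$- 25 N 33 = - 25 \left(5 - \sqrt{10}\right) 33 = \left(-125 + 25 \sqrt{10}\right) 33 = -4125 + 825 \sqrt{10}$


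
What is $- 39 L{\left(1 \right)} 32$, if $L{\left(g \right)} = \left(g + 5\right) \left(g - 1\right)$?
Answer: $0$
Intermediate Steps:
$L{\left(g \right)} = \left(-1 + g\right) \left(5 + g\right)$ ($L{\left(g \right)} = \left(5 + g\right) \left(-1 + g\right) = \left(-1 + g\right) \left(5 + g\right)$)
$- 39 L{\left(1 \right)} 32 = - 39 \left(-5 + 1^{2} + 4 \cdot 1\right) 32 = - 39 \left(-5 + 1 + 4\right) 32 = \left(-39\right) 0 \cdot 32 = 0 \cdot 32 = 0$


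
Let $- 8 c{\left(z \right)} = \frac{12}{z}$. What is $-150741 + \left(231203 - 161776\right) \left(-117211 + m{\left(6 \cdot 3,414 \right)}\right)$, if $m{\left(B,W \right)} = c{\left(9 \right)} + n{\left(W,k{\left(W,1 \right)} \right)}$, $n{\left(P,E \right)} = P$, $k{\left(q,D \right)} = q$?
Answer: $- \frac{48654165787}{6} \approx -8.109 \cdot 10^{9}$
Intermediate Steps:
$c{\left(z \right)} = - \frac{3}{2 z}$ ($c{\left(z \right)} = - \frac{12 \frac{1}{z}}{8} = - \frac{3}{2 z}$)
$m{\left(B,W \right)} = - \frac{1}{6} + W$ ($m{\left(B,W \right)} = - \frac{3}{2 \cdot 9} + W = \left(- \frac{3}{2}\right) \frac{1}{9} + W = - \frac{1}{6} + W$)
$-150741 + \left(231203 - 161776\right) \left(-117211 + m{\left(6 \cdot 3,414 \right)}\right) = -150741 + \left(231203 - 161776\right) \left(-117211 + \left(- \frac{1}{6} + 414\right)\right) = -150741 + 69427 \left(-117211 + \frac{2483}{6}\right) = -150741 + 69427 \left(- \frac{700783}{6}\right) = -150741 - \frac{48653261341}{6} = - \frac{48654165787}{6}$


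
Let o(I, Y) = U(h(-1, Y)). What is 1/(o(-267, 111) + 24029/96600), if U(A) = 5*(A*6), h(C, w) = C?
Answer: -96600/2873971 ≈ -0.033612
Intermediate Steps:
U(A) = 30*A (U(A) = 5*(6*A) = 30*A)
o(I, Y) = -30 (o(I, Y) = 30*(-1) = -30)
1/(o(-267, 111) + 24029/96600) = 1/(-30 + 24029/96600) = 1/(-2873971/96600) = -96600/2873971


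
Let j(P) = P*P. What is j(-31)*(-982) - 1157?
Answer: -944859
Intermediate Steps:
j(P) = P**2
j(-31)*(-982) - 1157 = (-31)**2*(-982) - 1157 = 961*(-982) - 1157 = -943702 - 1157 = -944859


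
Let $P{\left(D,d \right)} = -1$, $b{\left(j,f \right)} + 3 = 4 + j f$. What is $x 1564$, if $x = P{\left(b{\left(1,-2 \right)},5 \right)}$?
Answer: $-1564$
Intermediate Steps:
$b{\left(j,f \right)} = 1 + f j$ ($b{\left(j,f \right)} = -3 + \left(4 + j f\right) = -3 + \left(4 + f j\right) = 1 + f j$)
$x = -1$
$x 1564 = \left(-1\right) 1564 = -1564$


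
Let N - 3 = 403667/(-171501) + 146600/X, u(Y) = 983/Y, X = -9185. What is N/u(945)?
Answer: -138164830020/9384591887 ≈ -14.723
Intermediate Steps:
N = -438618508/28640667 (N = 3 + (403667/(-171501) + 146600/(-9185)) = 3 + (403667*(-1/171501) + 146600*(-1/9185)) = 3 + (-36697/15591 - 29320/1837) = 3 - 524540509/28640667 = -438618508/28640667 ≈ -15.315)
N/u(945) = -438618508/(28640667*(983/945)) = -438618508/(28640667*(983*(1/945))) = -438618508/(28640667*983/945) = -438618508/28640667*945/983 = -138164830020/9384591887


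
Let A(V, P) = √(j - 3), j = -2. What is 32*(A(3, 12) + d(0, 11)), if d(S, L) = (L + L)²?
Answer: 15488 + 32*I*√5 ≈ 15488.0 + 71.554*I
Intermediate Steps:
A(V, P) = I*√5 (A(V, P) = √(-2 - 3) = √(-5) = I*√5)
d(S, L) = 4*L² (d(S, L) = (2*L)² = 4*L²)
32*(A(3, 12) + d(0, 11)) = 32*(I*√5 + 4*11²) = 32*(I*√5 + 4*121) = 32*(I*√5 + 484) = 32*(484 + I*√5) = 15488 + 32*I*√5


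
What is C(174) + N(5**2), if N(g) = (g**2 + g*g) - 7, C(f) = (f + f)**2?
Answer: 122347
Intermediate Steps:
C(f) = 4*f**2 (C(f) = (2*f)**2 = 4*f**2)
N(g) = -7 + 2*g**2 (N(g) = (g**2 + g**2) - 7 = 2*g**2 - 7 = -7 + 2*g**2)
C(174) + N(5**2) = 4*174**2 + (-7 + 2*(5**2)**2) = 4*30276 + (-7 + 2*25**2) = 121104 + (-7 + 2*625) = 121104 + (-7 + 1250) = 121104 + 1243 = 122347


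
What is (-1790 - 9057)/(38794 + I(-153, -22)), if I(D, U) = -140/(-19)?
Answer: -206093/737226 ≈ -0.27955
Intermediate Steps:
I(D, U) = 140/19 (I(D, U) = -140*(-1/19) = 140/19)
(-1790 - 9057)/(38794 + I(-153, -22)) = (-1790 - 9057)/(38794 + 140/19) = -10847/737226/19 = -10847*19/737226 = -206093/737226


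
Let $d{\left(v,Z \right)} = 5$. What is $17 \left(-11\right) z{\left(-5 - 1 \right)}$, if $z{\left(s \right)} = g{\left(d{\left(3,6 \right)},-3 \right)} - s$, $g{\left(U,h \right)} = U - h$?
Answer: $-2618$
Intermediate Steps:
$z{\left(s \right)} = 8 - s$ ($z{\left(s \right)} = \left(5 - -3\right) - s = \left(5 + 3\right) - s = 8 - s$)
$17 \left(-11\right) z{\left(-5 - 1 \right)} = 17 \left(-11\right) \left(8 - \left(-5 - 1\right)\right) = - 187 \left(8 - \left(-5 - 1\right)\right) = - 187 \left(8 - -6\right) = - 187 \left(8 + 6\right) = \left(-187\right) 14 = -2618$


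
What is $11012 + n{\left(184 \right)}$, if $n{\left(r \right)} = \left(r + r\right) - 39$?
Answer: $11341$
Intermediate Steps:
$n{\left(r \right)} = -39 + 2 r$ ($n{\left(r \right)} = 2 r - 39 = -39 + 2 r$)
$11012 + n{\left(184 \right)} = 11012 + \left(-39 + 2 \cdot 184\right) = 11012 + \left(-39 + 368\right) = 11012 + 329 = 11341$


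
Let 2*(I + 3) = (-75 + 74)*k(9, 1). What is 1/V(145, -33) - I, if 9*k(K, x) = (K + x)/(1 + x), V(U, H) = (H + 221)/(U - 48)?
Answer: 6419/1692 ≈ 3.7937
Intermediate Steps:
V(U, H) = (221 + H)/(-48 + U)
k(K, x) = (K + x)/(9*(1 + x)) (k(K, x) = ((K + x)/(1 + x))/9 = (K + x)/(9*(1 + x)))
I = -59/18 (I = -3 + ((-75 + 74)*((9 + 1)/(9*(1 + 1))))/2 = -3 + (-10/(9*2))/2 = -3 + (-1*5/9)/2 = -3 + (½)*(-5/9) = -3 - 5/18 = -59/18 ≈ -3.2778)
1/V(145, -33) - I = 1/((221 - 33)/(-48 + 145)) - 1*(-59/18) = 1/(188/97) + 59/18 = 97/188 + 59/18 = 6419/1692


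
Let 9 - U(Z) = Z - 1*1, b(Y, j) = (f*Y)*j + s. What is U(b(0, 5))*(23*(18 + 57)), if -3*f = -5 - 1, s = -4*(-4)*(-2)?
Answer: 72450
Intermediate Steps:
s = -32 (s = 16*(-2) = -32)
f = 2 (f = -(-5 - 1)/3 = -⅓*(-6) = 2)
b(Y, j) = -32 + 2*Y*j (b(Y, j) = (2*Y)*j - 32 = 2*Y*j - 32 = -32 + 2*Y*j)
U(Z) = 10 - Z (U(Z) = 9 - (Z - 1*1) = 9 - (Z - 1) = 9 - (-1 + Z) = 9 + (1 - Z) = 10 - Z)
U(b(0, 5))*(23*(18 + 57)) = (10 - (-32 + 2*0*5))*(23*(18 + 57)) = (10 - (-32 + 0))*(23*75) = (10 - 1*(-32))*1725 = (10 + 32)*1725 = 42*1725 = 72450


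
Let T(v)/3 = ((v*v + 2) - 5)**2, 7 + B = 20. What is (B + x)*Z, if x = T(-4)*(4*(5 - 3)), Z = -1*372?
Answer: -1513668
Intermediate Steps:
B = 13 (B = -7 + 20 = 13)
T(v) = 3*(-3 + v**2)**2 (T(v) = 3*((v*v + 2) - 5)**2 = 3*((v**2 + 2) - 5)**2 = 3*((2 + v**2) - 5)**2 = 3*(-3 + v**2)**2)
Z = -372
x = 4056 (x = (3*(-3 + (-4)**2)**2)*(4*(5 - 3)) = (3*(-3 + 16)**2)*(4*2) = (3*13**2)*8 = (3*169)*8 = 507*8 = 4056)
(B + x)*Z = (13 + 4056)*(-372) = 4069*(-372) = -1513668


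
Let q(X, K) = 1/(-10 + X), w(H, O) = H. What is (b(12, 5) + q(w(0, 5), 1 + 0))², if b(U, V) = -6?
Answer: 3721/100 ≈ 37.210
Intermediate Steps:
(b(12, 5) + q(w(0, 5), 1 + 0))² = (-6 + 1/(-10 + 0))² = (-6 + 1/(-10))² = (-6 - ⅒)² = (-61/10)² = 3721/100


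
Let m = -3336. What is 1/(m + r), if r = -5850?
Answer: -1/9186 ≈ -0.00010886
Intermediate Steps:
1/(m + r) = 1/(-3336 - 5850) = 1/(-9186) = -1/9186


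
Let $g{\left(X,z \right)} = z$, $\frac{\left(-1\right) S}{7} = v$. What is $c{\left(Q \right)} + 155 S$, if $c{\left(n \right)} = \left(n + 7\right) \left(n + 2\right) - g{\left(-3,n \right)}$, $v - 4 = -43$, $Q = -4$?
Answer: $42313$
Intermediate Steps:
$v = -39$ ($v = 4 - 43 = -39$)
$S = 273$ ($S = \left(-7\right) \left(-39\right) = 273$)
$c{\left(n \right)} = - n + \left(2 + n\right) \left(7 + n\right)$ ($c{\left(n \right)} = \left(n + 7\right) \left(n + 2\right) - n = \left(7 + n\right) \left(2 + n\right) - n = \left(2 + n\right) \left(7 + n\right) - n = - n + \left(2 + n\right) \left(7 + n\right)$)
$c{\left(Q \right)} + 155 S = \left(14 + \left(-4\right)^{2} + 8 \left(-4\right)\right) + 155 \cdot 273 = \left(14 + 16 - 32\right) + 42315 = -2 + 42315 = 42313$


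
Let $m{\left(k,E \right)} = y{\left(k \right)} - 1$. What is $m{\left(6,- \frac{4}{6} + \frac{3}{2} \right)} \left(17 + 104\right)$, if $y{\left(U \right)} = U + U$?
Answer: $1331$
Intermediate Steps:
$y{\left(U \right)} = 2 U$
$m{\left(k,E \right)} = -1 + 2 k$ ($m{\left(k,E \right)} = 2 k - 1 = -1 + 2 k$)
$m{\left(6,- \frac{4}{6} + \frac{3}{2} \right)} \left(17 + 104\right) = \left(-1 + 2 \cdot 6\right) \left(17 + 104\right) = \left(-1 + 12\right) 121 = 11 \cdot 121 = 1331$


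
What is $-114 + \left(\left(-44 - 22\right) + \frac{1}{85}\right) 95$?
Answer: $- \frac{108509}{17} \approx -6382.9$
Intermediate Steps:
$-114 + \left(\left(-44 - 22\right) + \frac{1}{85}\right) 95 = -114 + \left(-66 + \frac{1}{85}\right) 95 = -114 - \frac{106571}{17} = - \frac{108509}{17}$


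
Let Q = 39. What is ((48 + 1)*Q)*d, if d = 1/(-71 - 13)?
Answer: -91/4 ≈ -22.750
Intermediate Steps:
d = -1/84 (d = 1/(-84) = -1/84 ≈ -0.011905)
((48 + 1)*Q)*d = ((48 + 1)*39)*(-1/84) = (49*39)*(-1/84) = 1911*(-1/84) = -91/4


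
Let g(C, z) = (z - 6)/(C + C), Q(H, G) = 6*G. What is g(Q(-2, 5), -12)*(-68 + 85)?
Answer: -51/10 ≈ -5.1000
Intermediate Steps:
g(C, z) = (-6 + z)/(2*C) (g(C, z) = (-6 + z)/((2*C)) = (-6 + z)*(1/(2*C)) = (-6 + z)/(2*C))
g(Q(-2, 5), -12)*(-68 + 85) = ((-6 - 12)/(2*((6*5))))*(-68 + 85) = ((½)*(-18)/30)*17 = ((½)*(1/30)*(-18))*17 = -3/10*17 = -51/10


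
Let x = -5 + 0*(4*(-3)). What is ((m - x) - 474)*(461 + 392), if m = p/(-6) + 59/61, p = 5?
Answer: -146379065/366 ≈ -3.9994e+5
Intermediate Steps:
m = 49/366 (m = 5/(-6) + 59/61 = 5*(-⅙) + 59*(1/61) = -⅚ + 59/61 = 49/366 ≈ 0.13388)
x = -5 (x = -5 + 0*(-12) = -5 + 0 = -5)
((m - x) - 474)*(461 + 392) = ((49/366 - 1*(-5)) - 474)*(461 + 392) = ((49/366 + 5) - 474)*853 = (1879/366 - 474)*853 = -171605/366*853 = -146379065/366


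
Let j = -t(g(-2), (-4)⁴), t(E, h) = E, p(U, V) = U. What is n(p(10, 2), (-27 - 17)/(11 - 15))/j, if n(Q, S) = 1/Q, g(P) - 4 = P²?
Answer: -1/80 ≈ -0.012500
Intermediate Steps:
g(P) = 4 + P²
j = -8 (j = -(4 + (-2)²) = -(4 + 4) = -1*8 = -8)
n(p(10, 2), (-27 - 17)/(11 - 15))/j = 1/(10*(-8)) = (⅒)*(-⅛) = -1/80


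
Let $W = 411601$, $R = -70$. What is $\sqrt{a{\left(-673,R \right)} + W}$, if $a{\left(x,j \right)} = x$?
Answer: $4 \sqrt{25683} \approx 641.04$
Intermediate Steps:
$\sqrt{a{\left(-673,R \right)} + W} = \sqrt{-673 + 411601} = \sqrt{410928} = 4 \sqrt{25683}$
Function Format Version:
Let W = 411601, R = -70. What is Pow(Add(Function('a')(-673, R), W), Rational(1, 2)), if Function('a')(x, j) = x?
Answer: Mul(4, Pow(25683, Rational(1, 2))) ≈ 641.04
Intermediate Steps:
Pow(Add(Function('a')(-673, R), W), Rational(1, 2)) = Pow(Add(-673, 411601), Rational(1, 2)) = Pow(410928, Rational(1, 2)) = Mul(4, Pow(25683, Rational(1, 2)))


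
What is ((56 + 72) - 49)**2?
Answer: 6241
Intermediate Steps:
((56 + 72) - 49)**2 = (128 - 49)**2 = 79**2 = 6241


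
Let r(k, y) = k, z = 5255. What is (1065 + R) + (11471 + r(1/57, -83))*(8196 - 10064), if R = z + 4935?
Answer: -1220746529/57 ≈ -2.1417e+7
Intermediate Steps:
R = 10190 (R = 5255 + 4935 = 10190)
(1065 + R) + (11471 + r(1/57, -83))*(8196 - 10064) = (1065 + 10190) + (11471 + 1/57)*(8196 - 10064) = 11255 + (11471 + 1/57)*(-1868) = 11255 + (653848/57)*(-1868) = 11255 - 1221388064/57 = -1220746529/57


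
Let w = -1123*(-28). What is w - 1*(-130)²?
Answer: 14544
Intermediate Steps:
w = 31444
w - 1*(-130)² = 31444 - 1*(-130)² = 31444 - 1*16900 = 31444 - 16900 = 14544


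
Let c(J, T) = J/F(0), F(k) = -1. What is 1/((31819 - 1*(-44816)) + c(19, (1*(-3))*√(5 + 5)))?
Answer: 1/76616 ≈ 1.3052e-5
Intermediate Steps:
c(J, T) = -J (c(J, T) = J/(-1) = J*(-1) = -J)
1/((31819 - 1*(-44816)) + c(19, (1*(-3))*√(5 + 5))) = 1/((31819 - 1*(-44816)) - 1*19) = 1/((31819 + 44816) - 19) = 1/(76635 - 19) = 1/76616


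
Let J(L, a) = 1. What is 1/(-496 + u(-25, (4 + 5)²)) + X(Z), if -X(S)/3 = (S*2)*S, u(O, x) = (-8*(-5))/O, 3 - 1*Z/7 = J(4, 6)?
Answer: -2925893/2488 ≈ -1176.0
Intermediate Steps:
Z = 14 (Z = 21 - 7*1 = 21 - 7 = 14)
u(O, x) = 40/O
X(S) = -6*S² (X(S) = -3*S*2*S = -3*2*S*S = -6*S²)
1/(-496 + u(-25, (4 + 5)²)) + X(Z) = 1/(-496 + 40/(-25)) - 6*14² = 1/(-496 + 40*(-1/25)) - 6*196 = 1/(-496 - 8/5) - 1176 = 1/(-2488/5) - 1176 = -5/2488 - 1176 = -2925893/2488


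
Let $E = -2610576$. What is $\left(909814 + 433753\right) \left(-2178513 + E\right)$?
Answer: $-6434461940463$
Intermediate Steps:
$\left(909814 + 433753\right) \left(-2178513 + E\right) = \left(909814 + 433753\right) \left(-2178513 - 2610576\right) = 1343567 \left(-4789089\right) = -6434461940463$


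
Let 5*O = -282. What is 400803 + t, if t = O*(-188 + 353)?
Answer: 391497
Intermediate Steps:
O = -282/5 (O = (⅕)*(-282) = -282/5 ≈ -56.400)
t = -9306 (t = -282*(-188 + 353)/5 = -282/5*165 = -9306)
400803 + t = 400803 - 9306 = 391497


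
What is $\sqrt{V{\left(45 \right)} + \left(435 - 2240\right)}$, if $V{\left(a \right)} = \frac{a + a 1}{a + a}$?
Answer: $2 i \sqrt{451} \approx 42.474 i$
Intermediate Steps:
$V{\left(a \right)} = 1$ ($V{\left(a \right)} = \frac{a + a}{2 a} = 2 a \frac{1}{2 a} = 1$)
$\sqrt{V{\left(45 \right)} + \left(435 - 2240\right)} = \sqrt{1 + \left(435 - 2240\right)} = \sqrt{1 - 1805} = \sqrt{-1804} = 2 i \sqrt{451}$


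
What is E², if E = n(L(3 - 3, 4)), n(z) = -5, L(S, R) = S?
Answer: 25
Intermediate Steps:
E = -5
E² = (-5)² = 25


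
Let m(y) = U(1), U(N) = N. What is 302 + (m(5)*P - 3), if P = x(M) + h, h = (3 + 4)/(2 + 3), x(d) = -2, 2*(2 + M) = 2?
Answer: 1492/5 ≈ 298.40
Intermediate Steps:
M = -1 (M = -2 + (½)*2 = -2 + 1 = -1)
h = 7/5 ≈ 1.4000
m(y) = 1
P = -⅗ (P = -2 + 7/5 = -⅗ ≈ -0.60000)
302 + (m(5)*P - 3) = 302 + (1*(-⅗) - 3) = 302 + (-⅗ - 3) = 302 - 18/5 = 1492/5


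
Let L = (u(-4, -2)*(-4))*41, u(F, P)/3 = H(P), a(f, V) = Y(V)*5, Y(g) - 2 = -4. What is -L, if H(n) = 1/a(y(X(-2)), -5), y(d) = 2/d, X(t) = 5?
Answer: -246/5 ≈ -49.200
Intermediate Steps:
Y(g) = -2 (Y(g) = 2 - 4 = -2)
a(f, V) = -10 (a(f, V) = -2*5 = -10)
H(n) = -1/10 (H(n) = 1/(-10) = -1/10)
u(F, P) = -3/10 (u(F, P) = 3*(-1/10) = -3/10)
L = 246/5 (L = -3/10*(-4)*41 = (6/5)*41 = 246/5 ≈ 49.200)
-L = -1*246/5 = -246/5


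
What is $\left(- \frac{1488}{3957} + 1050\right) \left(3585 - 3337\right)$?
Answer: $\frac{343344592}{1319} \approx 2.6031 \cdot 10^{5}$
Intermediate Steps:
$\left(- \frac{1488}{3957} + 1050\right) \left(3585 - 3337\right) = \left(\left(-1488\right) \frac{1}{3957} + 1050\right) 248 = \left(- \frac{496}{1319} + 1050\right) 248 = \frac{1384454}{1319} \cdot 248 = \frac{343344592}{1319}$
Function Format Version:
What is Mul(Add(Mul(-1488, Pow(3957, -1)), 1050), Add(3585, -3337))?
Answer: Rational(343344592, 1319) ≈ 2.6031e+5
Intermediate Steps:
Mul(Add(Mul(-1488, Pow(3957, -1)), 1050), Add(3585, -3337)) = Mul(Add(Mul(-1488, Rational(1, 3957)), 1050), 248) = Mul(Add(Rational(-496, 1319), 1050), 248) = Mul(Rational(1384454, 1319), 248) = Rational(343344592, 1319)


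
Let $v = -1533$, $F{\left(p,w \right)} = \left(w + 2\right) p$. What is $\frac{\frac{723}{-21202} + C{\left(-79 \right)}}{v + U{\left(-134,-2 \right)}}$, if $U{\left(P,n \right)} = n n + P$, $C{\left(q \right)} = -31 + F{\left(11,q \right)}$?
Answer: $\frac{18616079}{35258926} \approx 0.52798$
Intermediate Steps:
$F{\left(p,w \right)} = p \left(2 + w\right)$ ($F{\left(p,w \right)} = \left(2 + w\right) p = p \left(2 + w\right)$)
$C{\left(q \right)} = -9 + 11 q$ ($C{\left(q \right)} = -31 + 11 \left(2 + q\right) = -31 + \left(22 + 11 q\right) = -9 + 11 q$)
$U{\left(P,n \right)} = P + n^{2}$ ($U{\left(P,n \right)} = n^{2} + P = P + n^{2}$)
$\frac{\frac{723}{-21202} + C{\left(-79 \right)}}{v + U{\left(-134,-2 \right)}} = \frac{\frac{723}{-21202} + \left(-9 + 11 \left(-79\right)\right)}{-1533 - \left(134 - \left(-2\right)^{2}\right)} = \frac{723 \left(- \frac{1}{21202}\right) - 878}{-1533 + \left(-134 + 4\right)} = \frac{- \frac{723}{21202} - 878}{-1533 - 130} = - \frac{18616079}{21202 \left(-1663\right)} = \left(- \frac{18616079}{21202}\right) \left(- \frac{1}{1663}\right) = \frac{18616079}{35258926}$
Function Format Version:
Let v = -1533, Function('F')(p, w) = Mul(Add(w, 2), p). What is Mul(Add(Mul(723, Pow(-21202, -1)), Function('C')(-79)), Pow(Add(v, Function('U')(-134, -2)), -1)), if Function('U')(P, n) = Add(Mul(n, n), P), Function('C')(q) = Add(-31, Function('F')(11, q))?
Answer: Rational(18616079, 35258926) ≈ 0.52798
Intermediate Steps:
Function('F')(p, w) = Mul(p, Add(2, w)) (Function('F')(p, w) = Mul(Add(2, w), p) = Mul(p, Add(2, w)))
Function('C')(q) = Add(-9, Mul(11, q)) (Function('C')(q) = Add(-31, Mul(11, Add(2, q))) = Add(-31, Add(22, Mul(11, q))) = Add(-9, Mul(11, q)))
Function('U')(P, n) = Add(P, Pow(n, 2)) (Function('U')(P, n) = Add(Pow(n, 2), P) = Add(P, Pow(n, 2)))
Mul(Add(Mul(723, Pow(-21202, -1)), Function('C')(-79)), Pow(Add(v, Function('U')(-134, -2)), -1)) = Mul(Add(Mul(723, Pow(-21202, -1)), Add(-9, Mul(11, -79))), Pow(Add(-1533, Add(-134, Pow(-2, 2))), -1)) = Mul(Add(Mul(723, Rational(-1, 21202)), Add(-9, -869)), Pow(Add(-1533, Add(-134, 4)), -1)) = Mul(Add(Rational(-723, 21202), -878), Pow(Add(-1533, -130), -1)) = Mul(Rational(-18616079, 21202), Pow(-1663, -1)) = Mul(Rational(-18616079, 21202), Rational(-1, 1663)) = Rational(18616079, 35258926)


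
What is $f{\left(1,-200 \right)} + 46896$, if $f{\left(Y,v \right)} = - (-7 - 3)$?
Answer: $46906$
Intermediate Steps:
$f{\left(Y,v \right)} = 10$ ($f{\left(Y,v \right)} = \left(-1\right) \left(-10\right) = 10$)
$f{\left(1,-200 \right)} + 46896 = 10 + 46896 = 46906$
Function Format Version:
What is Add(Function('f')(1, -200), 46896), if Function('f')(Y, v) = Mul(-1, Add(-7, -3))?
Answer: 46906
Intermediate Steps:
Function('f')(Y, v) = 10 (Function('f')(Y, v) = Mul(-1, -10) = 10)
Add(Function('f')(1, -200), 46896) = Add(10, 46896) = 46906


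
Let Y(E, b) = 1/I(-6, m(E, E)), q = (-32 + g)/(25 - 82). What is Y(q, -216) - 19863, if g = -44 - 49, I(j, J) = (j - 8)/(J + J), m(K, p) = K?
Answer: -7925462/399 ≈ -19863.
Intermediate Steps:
I(j, J) = (-8 + j)/(2*J) (I(j, J) = (-8 + j)/((2*J)) = (-8 + j)*(1/(2*J)) = (-8 + j)/(2*J))
g = -93
q = 125/57 (q = (-32 - 93)/(25 - 82) = -125/(-57) = -125*(-1/57) = 125/57 ≈ 2.1930)
Y(E, b) = -E/7 (Y(E, b) = 1/((-8 - 6)/(2*E)) = 1/((½)*(-14)/E) = 1/(-7/E) = -E/7)
Y(q, -216) - 19863 = -⅐*125/57 - 19863 = -125/399 - 19863 = -7925462/399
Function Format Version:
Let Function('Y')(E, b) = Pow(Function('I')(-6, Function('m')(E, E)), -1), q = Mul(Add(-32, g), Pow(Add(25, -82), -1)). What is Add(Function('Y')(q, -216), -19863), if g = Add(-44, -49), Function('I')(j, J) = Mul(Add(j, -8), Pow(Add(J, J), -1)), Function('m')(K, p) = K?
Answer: Rational(-7925462, 399) ≈ -19863.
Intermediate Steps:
Function('I')(j, J) = Mul(Rational(1, 2), Pow(J, -1), Add(-8, j)) (Function('I')(j, J) = Mul(Add(-8, j), Pow(Mul(2, J), -1)) = Mul(Add(-8, j), Mul(Rational(1, 2), Pow(J, -1))) = Mul(Rational(1, 2), Pow(J, -1), Add(-8, j)))
g = -93
q = Rational(125, 57) (q = Mul(Add(-32, -93), Pow(Add(25, -82), -1)) = Mul(-125, Pow(-57, -1)) = Mul(-125, Rational(-1, 57)) = Rational(125, 57) ≈ 2.1930)
Function('Y')(E, b) = Mul(Rational(-1, 7), E) (Function('Y')(E, b) = Pow(Mul(Rational(1, 2), Pow(E, -1), Add(-8, -6)), -1) = Pow(Mul(Rational(1, 2), Pow(E, -1), -14), -1) = Pow(Mul(-7, Pow(E, -1)), -1) = Mul(Rational(-1, 7), E))
Add(Function('Y')(q, -216), -19863) = Add(Mul(Rational(-1, 7), Rational(125, 57)), -19863) = Add(Rational(-125, 399), -19863) = Rational(-7925462, 399)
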